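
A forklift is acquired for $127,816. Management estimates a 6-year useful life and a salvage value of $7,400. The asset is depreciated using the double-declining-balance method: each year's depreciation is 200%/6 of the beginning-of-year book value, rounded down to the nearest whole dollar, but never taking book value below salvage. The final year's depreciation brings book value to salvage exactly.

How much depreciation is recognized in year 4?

Depreciable base = $127,816 − $7,400 = $120,416.
Year 1: ⌊$127,816 × 200%/6⌋ = $42,605. Book value $85,211.
Year 2: ⌊$85,211 × 200%/6⌋ = $28,403. Book value $56,808.
Year 3: ⌊$56,808 × 200%/6⌋ = $18,936. Book value $37,872.
Year 4: ⌊$37,872 × 200%/6⌋ = $12,624. Book value $25,248.

$12,624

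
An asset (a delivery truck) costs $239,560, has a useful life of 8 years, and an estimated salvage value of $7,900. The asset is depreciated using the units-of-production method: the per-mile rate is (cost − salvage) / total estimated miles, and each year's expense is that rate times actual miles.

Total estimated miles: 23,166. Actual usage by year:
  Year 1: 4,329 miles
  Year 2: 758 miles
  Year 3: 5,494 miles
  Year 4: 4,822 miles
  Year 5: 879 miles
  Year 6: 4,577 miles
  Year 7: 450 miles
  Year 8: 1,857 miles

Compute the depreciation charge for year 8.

Depreciable base = $239,560 − $7,900 = $231,660.
Rate = $231,660 / 23,166 miles = $10 per mile.
Year 1: 4,329 × $10 = $43,290. Book value $196,270.
Year 2: 758 × $10 = $7,580. Book value $188,690.
Year 3: 5,494 × $10 = $54,940. Book value $133,750.
Year 4: 4,822 × $10 = $48,220. Book value $85,530.
Year 5: 879 × $10 = $8,790. Book value $76,740.
Year 6: 4,577 × $10 = $45,770. Book value $30,970.
Year 7: 450 × $10 = $4,500. Book value $26,470.
Year 8: 1,857 × $10 = $18,570. Book value $7,900.

$18,570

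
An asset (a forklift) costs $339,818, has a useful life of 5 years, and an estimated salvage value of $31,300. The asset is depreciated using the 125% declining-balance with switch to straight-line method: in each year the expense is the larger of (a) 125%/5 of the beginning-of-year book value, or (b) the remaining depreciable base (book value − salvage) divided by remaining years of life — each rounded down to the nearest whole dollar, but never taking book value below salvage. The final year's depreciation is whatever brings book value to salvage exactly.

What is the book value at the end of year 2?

$191,148

Depreciable base = $339,818 − $31,300 = $308,518.
Year 1: DB = ⌊$339,818 × 125%/5⌋ = $84,954; SL = ⌊$308,518/5⌋ = $61,703 → take DB $84,954. Book value $254,864.
Year 2: DB = ⌊$254,864 × 125%/5⌋ = $63,716; SL = ⌊$223,564/4⌋ = $55,891 → take DB $63,716. Book value $191,148.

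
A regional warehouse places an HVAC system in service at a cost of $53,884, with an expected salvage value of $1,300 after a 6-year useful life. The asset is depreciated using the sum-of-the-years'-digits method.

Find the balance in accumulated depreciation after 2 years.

$27,544

Depreciable base = $53,884 − $1,300 = $52,584.
Sum of the years' digits = 6+5+4+3+2+1 = 21.
Year 1: $52,584 × 6/21 = $15,024. Book value $38,860.
Year 2: $52,584 × 5/21 = $12,520. Book value $26,340.
Accumulated through year 2 = $53,884 − $26,340 = $27,544.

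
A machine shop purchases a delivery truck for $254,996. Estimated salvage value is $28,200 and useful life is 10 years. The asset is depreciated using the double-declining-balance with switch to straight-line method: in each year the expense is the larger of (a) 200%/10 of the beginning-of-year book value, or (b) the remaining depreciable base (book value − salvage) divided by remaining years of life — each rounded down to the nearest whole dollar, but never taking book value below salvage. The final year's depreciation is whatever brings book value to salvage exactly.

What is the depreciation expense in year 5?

Depreciable base = $254,996 − $28,200 = $226,796.
Year 1: DB = ⌊$254,996 × 200%/10⌋ = $50,999; SL = ⌊$226,796/10⌋ = $22,679 → take DB $50,999. Book value $203,997.
Year 2: DB = ⌊$203,997 × 200%/10⌋ = $40,799; SL = ⌊$175,797/9⌋ = $19,533 → take DB $40,799. Book value $163,198.
Year 3: DB = ⌊$163,198 × 200%/10⌋ = $32,639; SL = ⌊$134,998/8⌋ = $16,874 → take DB $32,639. Book value $130,559.
Year 4: DB = ⌊$130,559 × 200%/10⌋ = $26,111; SL = ⌊$102,359/7⌋ = $14,622 → take DB $26,111. Book value $104,448.
Year 5: DB = ⌊$104,448 × 200%/10⌋ = $20,889; SL = ⌊$76,248/6⌋ = $12,708 → take DB $20,889. Book value $83,559.

$20,889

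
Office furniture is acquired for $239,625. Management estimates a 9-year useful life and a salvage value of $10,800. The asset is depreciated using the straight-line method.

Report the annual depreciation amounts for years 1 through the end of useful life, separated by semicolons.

Depreciable base = $239,625 − $10,800 = $228,825.
Annual expense = $228,825 / 9 = $25,425.
End of year 1: book value $214,200.
End of year 2: book value $188,775.
End of year 3: book value $163,350.
End of year 4: book value $137,925.
End of year 5: book value $112,500.
End of year 6: book value $87,075.
End of year 7: book value $61,650.
End of year 8: book value $36,225.
End of year 9: book value $10,800.

$25,425; $25,425; $25,425; $25,425; $25,425; $25,425; $25,425; $25,425; $25,425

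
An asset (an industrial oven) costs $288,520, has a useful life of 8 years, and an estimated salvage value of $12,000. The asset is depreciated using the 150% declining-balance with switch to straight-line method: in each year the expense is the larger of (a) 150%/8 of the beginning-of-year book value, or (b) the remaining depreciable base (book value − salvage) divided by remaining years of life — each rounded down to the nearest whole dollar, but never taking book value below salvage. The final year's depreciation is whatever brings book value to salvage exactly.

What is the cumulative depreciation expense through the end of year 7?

$248,084

Depreciable base = $288,520 − $12,000 = $276,520.
Year 1: DB = ⌊$288,520 × 150%/8⌋ = $54,097; SL = ⌊$276,520/8⌋ = $34,565 → take DB $54,097. Book value $234,423.
Year 2: DB = ⌊$234,423 × 150%/8⌋ = $43,954; SL = ⌊$222,423/7⌋ = $31,774 → take DB $43,954. Book value $190,469.
Year 3: DB = ⌊$190,469 × 150%/8⌋ = $35,712; SL = ⌊$178,469/6⌋ = $29,744 → take DB $35,712. Book value $154,757.
Year 4: DB = ⌊$154,757 × 150%/8⌋ = $29,016; SL = ⌊$142,757/5⌋ = $28,551 → take DB $29,016. Book value $125,741.
Year 5: DB = ⌊$125,741 × 150%/8⌋ = $23,576; SL = ⌊$113,741/4⌋ = $28,435 → take SL $28,435. Book value $97,306.
Year 6: DB = ⌊$97,306 × 150%/8⌋ = $18,244; SL = ⌊$85,306/3⌋ = $28,435 → take SL $28,435. Book value $68,871.
Year 7: DB = ⌊$68,871 × 150%/8⌋ = $12,913; SL = ⌊$56,871/2⌋ = $28,435 → take SL $28,435. Book value $40,436.
Accumulated through year 7 = $288,520 − $40,436 = $248,084.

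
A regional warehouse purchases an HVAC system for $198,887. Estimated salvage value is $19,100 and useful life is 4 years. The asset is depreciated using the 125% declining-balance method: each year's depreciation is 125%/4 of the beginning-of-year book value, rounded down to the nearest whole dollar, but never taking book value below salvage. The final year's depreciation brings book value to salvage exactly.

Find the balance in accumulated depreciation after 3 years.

$134,257

Depreciable base = $198,887 − $19,100 = $179,787.
Year 1: ⌊$198,887 × 125%/4⌋ = $62,152. Book value $136,735.
Year 2: ⌊$136,735 × 125%/4⌋ = $42,729. Book value $94,006.
Year 3: ⌊$94,006 × 125%/4⌋ = $29,376. Book value $64,630.
Accumulated through year 3 = $198,887 − $64,630 = $134,257.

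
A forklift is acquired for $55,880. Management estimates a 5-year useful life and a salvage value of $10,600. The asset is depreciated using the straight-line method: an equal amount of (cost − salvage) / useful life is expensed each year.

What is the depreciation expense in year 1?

$9,056

Depreciable base = $55,880 − $10,600 = $45,280.
Annual expense = $45,280 / 5 = $9,056.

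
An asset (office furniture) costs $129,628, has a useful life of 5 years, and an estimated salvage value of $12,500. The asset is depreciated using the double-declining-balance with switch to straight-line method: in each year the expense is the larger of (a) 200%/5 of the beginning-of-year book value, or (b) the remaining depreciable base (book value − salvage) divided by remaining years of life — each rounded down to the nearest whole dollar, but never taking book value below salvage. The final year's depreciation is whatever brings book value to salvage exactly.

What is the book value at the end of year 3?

Depreciable base = $129,628 − $12,500 = $117,128.
Year 1: DB = ⌊$129,628 × 200%/5⌋ = $51,851; SL = ⌊$117,128/5⌋ = $23,425 → take DB $51,851. Book value $77,777.
Year 2: DB = ⌊$77,777 × 200%/5⌋ = $31,110; SL = ⌊$65,277/4⌋ = $16,319 → take DB $31,110. Book value $46,667.
Year 3: DB = ⌊$46,667 × 200%/5⌋ = $18,666; SL = ⌊$34,167/3⌋ = $11,389 → take DB $18,666. Book value $28,001.

$28,001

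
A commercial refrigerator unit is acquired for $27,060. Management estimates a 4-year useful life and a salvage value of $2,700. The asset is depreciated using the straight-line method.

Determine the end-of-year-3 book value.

Depreciable base = $27,060 − $2,700 = $24,360.
Annual expense = $24,360 / 4 = $6,090.
End of year 1: book value $20,970.
End of year 2: book value $14,880.
End of year 3: book value $8,790.

$8,790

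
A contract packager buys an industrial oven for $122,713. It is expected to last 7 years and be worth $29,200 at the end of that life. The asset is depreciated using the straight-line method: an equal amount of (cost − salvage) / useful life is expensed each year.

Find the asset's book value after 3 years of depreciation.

Depreciable base = $122,713 − $29,200 = $93,513.
Annual expense = $93,513 / 7 = $13,359.
End of year 1: book value $109,354.
End of year 2: book value $95,995.
End of year 3: book value $82,636.

$82,636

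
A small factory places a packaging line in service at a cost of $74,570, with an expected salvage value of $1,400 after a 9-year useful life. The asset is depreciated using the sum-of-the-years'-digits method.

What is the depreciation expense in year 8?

Depreciable base = $74,570 − $1,400 = $73,170.
Sum of the years' digits = 9+8+7+6+5+4+3+2+1 = 45.
Year 1: $73,170 × 9/45 = $14,634. Book value $59,936.
Year 2: $73,170 × 8/45 = $13,008. Book value $46,928.
Year 3: $73,170 × 7/45 = $11,382. Book value $35,546.
Year 4: $73,170 × 6/45 = $9,756. Book value $25,790.
Year 5: $73,170 × 5/45 = $8,130. Book value $17,660.
Year 6: $73,170 × 4/45 = $6,504. Book value $11,156.
Year 7: $73,170 × 3/45 = $4,878. Book value $6,278.
Year 8: $73,170 × 2/45 = $3,252. Book value $3,026.

$3,252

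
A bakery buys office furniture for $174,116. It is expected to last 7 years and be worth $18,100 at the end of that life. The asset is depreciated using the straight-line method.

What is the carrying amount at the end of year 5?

Depreciable base = $174,116 − $18,100 = $156,016.
Annual expense = $156,016 / 7 = $22,288.
End of year 1: book value $151,828.
End of year 2: book value $129,540.
End of year 3: book value $107,252.
End of year 4: book value $84,964.
End of year 5: book value $62,676.

$62,676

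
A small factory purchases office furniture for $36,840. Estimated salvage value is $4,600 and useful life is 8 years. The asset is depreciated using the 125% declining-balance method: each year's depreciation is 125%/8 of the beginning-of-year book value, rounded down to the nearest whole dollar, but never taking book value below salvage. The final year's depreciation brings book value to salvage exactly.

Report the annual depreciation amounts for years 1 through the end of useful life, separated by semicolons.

$5,756; $4,856; $4,098; $3,457; $2,917; $2,461; $2,077; $6,618

Depreciable base = $36,840 − $4,600 = $32,240.
Year 1: ⌊$36,840 × 125%/8⌋ = $5,756. Book value $31,084.
Year 2: ⌊$31,084 × 125%/8⌋ = $4,856. Book value $26,228.
Year 3: ⌊$26,228 × 125%/8⌋ = $4,098. Book value $22,130.
Year 4: ⌊$22,130 × 125%/8⌋ = $3,457. Book value $18,673.
Year 5: ⌊$18,673 × 125%/8⌋ = $2,917. Book value $15,756.
Year 6: ⌊$15,756 × 125%/8⌋ = $2,461. Book value $13,295.
Year 7: ⌊$13,295 × 125%/8⌋ = $2,077. Book value $11,218.
Year 8 (final): $11,218 − $4,600 = $6,618. Book value $4,600.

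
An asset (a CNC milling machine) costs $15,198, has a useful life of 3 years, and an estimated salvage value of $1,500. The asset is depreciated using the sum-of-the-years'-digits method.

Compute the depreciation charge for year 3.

$2,283

Depreciable base = $15,198 − $1,500 = $13,698.
Sum of the years' digits = 3+2+1 = 6.
Year 1: $13,698 × 3/6 = $6,849. Book value $8,349.
Year 2: $13,698 × 2/6 = $4,566. Book value $3,783.
Year 3: $13,698 × 1/6 = $2,283. Book value $1,500.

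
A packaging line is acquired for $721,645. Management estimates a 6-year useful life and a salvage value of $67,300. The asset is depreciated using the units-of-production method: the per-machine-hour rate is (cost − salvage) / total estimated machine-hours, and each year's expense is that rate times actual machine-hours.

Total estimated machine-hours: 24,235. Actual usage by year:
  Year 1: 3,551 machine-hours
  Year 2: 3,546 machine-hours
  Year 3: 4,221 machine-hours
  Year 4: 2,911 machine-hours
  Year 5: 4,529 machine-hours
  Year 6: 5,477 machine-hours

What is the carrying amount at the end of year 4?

$337,462

Depreciable base = $721,645 − $67,300 = $654,345.
Rate = $654,345 / 24,235 machine-hours = $27 per machine-hour.
Year 1: 3,551 × $27 = $95,877. Book value $625,768.
Year 2: 3,546 × $27 = $95,742. Book value $530,026.
Year 3: 4,221 × $27 = $113,967. Book value $416,059.
Year 4: 2,911 × $27 = $78,597. Book value $337,462.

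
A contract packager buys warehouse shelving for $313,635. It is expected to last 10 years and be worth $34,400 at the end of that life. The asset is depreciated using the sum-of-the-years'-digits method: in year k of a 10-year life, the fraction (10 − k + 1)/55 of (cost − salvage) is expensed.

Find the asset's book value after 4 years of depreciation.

Depreciable base = $313,635 − $34,400 = $279,235.
Sum of the years' digits = 10+9+8+7+6+5+4+3+2+1 = 55.
Year 1: $279,235 × 10/55 = $50,770. Book value $262,865.
Year 2: $279,235 × 9/55 = $45,693. Book value $217,172.
Year 3: $279,235 × 8/55 = $40,616. Book value $176,556.
Year 4: $279,235 × 7/55 = $35,539. Book value $141,017.

$141,017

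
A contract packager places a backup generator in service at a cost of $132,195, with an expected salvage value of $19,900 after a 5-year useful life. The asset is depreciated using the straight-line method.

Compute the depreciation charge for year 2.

Depreciable base = $132,195 − $19,900 = $112,295.
Annual expense = $112,295 / 5 = $22,459.

$22,459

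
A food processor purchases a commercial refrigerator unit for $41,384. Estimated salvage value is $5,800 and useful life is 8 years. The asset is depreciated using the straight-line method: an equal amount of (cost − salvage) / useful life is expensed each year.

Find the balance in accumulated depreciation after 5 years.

Depreciable base = $41,384 − $5,800 = $35,584.
Annual expense = $35,584 / 8 = $4,448.
End of year 1: book value $36,936.
End of year 2: book value $32,488.
End of year 3: book value $28,040.
End of year 4: book value $23,592.
End of year 5: book value $19,144.
Accumulated through year 5 = $41,384 − $19,144 = $22,240.

$22,240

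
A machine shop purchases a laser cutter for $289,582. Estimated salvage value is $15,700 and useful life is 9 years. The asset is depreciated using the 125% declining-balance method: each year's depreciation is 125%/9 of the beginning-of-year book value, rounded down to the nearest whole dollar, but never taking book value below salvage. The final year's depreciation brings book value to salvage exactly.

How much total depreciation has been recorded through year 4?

$130,356

Depreciable base = $289,582 − $15,700 = $273,882.
Year 1: ⌊$289,582 × 125%/9⌋ = $40,219. Book value $249,363.
Year 2: ⌊$249,363 × 125%/9⌋ = $34,633. Book value $214,730.
Year 3: ⌊$214,730 × 125%/9⌋ = $29,823. Book value $184,907.
Year 4: ⌊$184,907 × 125%/9⌋ = $25,681. Book value $159,226.
Accumulated through year 4 = $289,582 − $159,226 = $130,356.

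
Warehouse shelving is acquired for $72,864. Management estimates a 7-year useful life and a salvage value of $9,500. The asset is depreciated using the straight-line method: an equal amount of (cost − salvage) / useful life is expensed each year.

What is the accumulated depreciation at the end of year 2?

Depreciable base = $72,864 − $9,500 = $63,364.
Annual expense = $63,364 / 7 = $9,052.
End of year 1: book value $63,812.
End of year 2: book value $54,760.
Accumulated through year 2 = $72,864 − $54,760 = $18,104.

$18,104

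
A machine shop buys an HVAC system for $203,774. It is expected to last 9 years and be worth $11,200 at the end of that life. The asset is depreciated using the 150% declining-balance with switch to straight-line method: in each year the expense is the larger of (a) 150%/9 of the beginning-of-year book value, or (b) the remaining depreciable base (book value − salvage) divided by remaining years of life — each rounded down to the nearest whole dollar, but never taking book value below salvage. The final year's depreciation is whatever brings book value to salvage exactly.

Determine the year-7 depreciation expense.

$17,414

Depreciable base = $203,774 − $11,200 = $192,574.
Year 1: DB = ⌊$203,774 × 150%/9⌋ = $33,962; SL = ⌊$192,574/9⌋ = $21,397 → take DB $33,962. Book value $169,812.
Year 2: DB = ⌊$169,812 × 150%/9⌋ = $28,302; SL = ⌊$158,612/8⌋ = $19,826 → take DB $28,302. Book value $141,510.
Year 3: DB = ⌊$141,510 × 150%/9⌋ = $23,585; SL = ⌊$130,310/7⌋ = $18,615 → take DB $23,585. Book value $117,925.
Year 4: DB = ⌊$117,925 × 150%/9⌋ = $19,654; SL = ⌊$106,725/6⌋ = $17,787 → take DB $19,654. Book value $98,271.
Year 5: DB = ⌊$98,271 × 150%/9⌋ = $16,378; SL = ⌊$87,071/5⌋ = $17,414 → take SL $17,414. Book value $80,857.
Year 6: DB = ⌊$80,857 × 150%/9⌋ = $13,476; SL = ⌊$69,657/4⌋ = $17,414 → take SL $17,414. Book value $63,443.
Year 7: DB = ⌊$63,443 × 150%/9⌋ = $10,573; SL = ⌊$52,243/3⌋ = $17,414 → take SL $17,414. Book value $46,029.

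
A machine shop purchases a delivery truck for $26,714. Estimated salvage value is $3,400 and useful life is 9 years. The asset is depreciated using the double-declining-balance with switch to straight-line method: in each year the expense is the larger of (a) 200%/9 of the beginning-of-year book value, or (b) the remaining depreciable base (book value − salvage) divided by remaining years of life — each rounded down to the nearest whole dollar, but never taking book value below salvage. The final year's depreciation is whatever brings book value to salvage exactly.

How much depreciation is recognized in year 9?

Depreciable base = $26,714 − $3,400 = $23,314.
Year 1: DB = ⌊$26,714 × 200%/9⌋ = $5,936; SL = ⌊$23,314/9⌋ = $2,590 → take DB $5,936. Book value $20,778.
Year 2: DB = ⌊$20,778 × 200%/9⌋ = $4,617; SL = ⌊$17,378/8⌋ = $2,172 → take DB $4,617. Book value $16,161.
Year 3: DB = ⌊$16,161 × 200%/9⌋ = $3,591; SL = ⌊$12,761/7⌋ = $1,823 → take DB $3,591. Book value $12,570.
Year 4: DB = ⌊$12,570 × 200%/9⌋ = $2,793; SL = ⌊$9,170/6⌋ = $1,528 → take DB $2,793. Book value $9,777.
Year 5: DB = ⌊$9,777 × 200%/9⌋ = $2,172; SL = ⌊$6,377/5⌋ = $1,275 → take DB $2,172. Book value $7,605.
Year 6: DB = ⌊$7,605 × 200%/9⌋ = $1,690; SL = ⌊$4,205/4⌋ = $1,051 → take DB $1,690. Book value $5,915.
Year 7: DB = ⌊$5,915 × 200%/9⌋ = $1,314; SL = ⌊$2,515/3⌋ = $838 → take DB $1,314. Book value $4,601.
Year 8: DB = ⌊$4,601 × 200%/9⌋ = $1,022; SL = ⌊$1,201/2⌋ = $600 → take DB $1,022. Book value $3,579.
Year 9 (final): $3,579 − $3,400 = $179. Book value $3,400.

$179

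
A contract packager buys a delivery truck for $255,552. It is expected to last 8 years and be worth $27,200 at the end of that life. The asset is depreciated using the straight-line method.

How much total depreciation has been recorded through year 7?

Depreciable base = $255,552 − $27,200 = $228,352.
Annual expense = $228,352 / 8 = $28,544.
End of year 1: book value $227,008.
End of year 2: book value $198,464.
End of year 3: book value $169,920.
End of year 4: book value $141,376.
End of year 5: book value $112,832.
End of year 6: book value $84,288.
End of year 7: book value $55,744.
Accumulated through year 7 = $255,552 − $55,744 = $199,808.

$199,808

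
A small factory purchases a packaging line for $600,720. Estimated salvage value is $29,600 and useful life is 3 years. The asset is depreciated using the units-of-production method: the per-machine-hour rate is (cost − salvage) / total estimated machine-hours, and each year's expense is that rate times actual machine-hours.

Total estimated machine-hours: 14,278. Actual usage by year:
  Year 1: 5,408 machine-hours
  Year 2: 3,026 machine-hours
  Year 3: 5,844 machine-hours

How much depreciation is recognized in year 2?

Depreciable base = $600,720 − $29,600 = $571,120.
Rate = $571,120 / 14,278 machine-hours = $40 per machine-hour.
Year 1: 5,408 × $40 = $216,320. Book value $384,400.
Year 2: 3,026 × $40 = $121,040. Book value $263,360.

$121,040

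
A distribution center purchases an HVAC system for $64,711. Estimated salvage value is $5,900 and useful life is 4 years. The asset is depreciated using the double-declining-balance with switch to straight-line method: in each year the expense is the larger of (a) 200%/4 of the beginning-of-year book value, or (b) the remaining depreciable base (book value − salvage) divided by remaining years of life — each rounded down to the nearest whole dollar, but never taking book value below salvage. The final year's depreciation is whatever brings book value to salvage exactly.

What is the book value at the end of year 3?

$8,089

Depreciable base = $64,711 − $5,900 = $58,811.
Year 1: DB = ⌊$64,711 × 200%/4⌋ = $32,355; SL = ⌊$58,811/4⌋ = $14,702 → take DB $32,355. Book value $32,356.
Year 2: DB = ⌊$32,356 × 200%/4⌋ = $16,178; SL = ⌊$26,456/3⌋ = $8,818 → take DB $16,178. Book value $16,178.
Year 3: DB = ⌊$16,178 × 200%/4⌋ = $8,089; SL = ⌊$10,278/2⌋ = $5,139 → take DB $8,089. Book value $8,089.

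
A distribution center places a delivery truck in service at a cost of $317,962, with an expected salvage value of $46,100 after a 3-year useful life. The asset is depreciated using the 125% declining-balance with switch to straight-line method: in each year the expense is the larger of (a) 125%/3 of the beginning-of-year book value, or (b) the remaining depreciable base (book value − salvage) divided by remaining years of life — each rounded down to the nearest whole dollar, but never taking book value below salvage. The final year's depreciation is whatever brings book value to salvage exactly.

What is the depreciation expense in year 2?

$77,282

Depreciable base = $317,962 − $46,100 = $271,862.
Year 1: DB = ⌊$317,962 × 125%/3⌋ = $132,484; SL = ⌊$271,862/3⌋ = $90,620 → take DB $132,484. Book value $185,478.
Year 2: DB = ⌊$185,478 × 125%/3⌋ = $77,282; SL = ⌊$139,378/2⌋ = $69,689 → take DB $77,282. Book value $108,196.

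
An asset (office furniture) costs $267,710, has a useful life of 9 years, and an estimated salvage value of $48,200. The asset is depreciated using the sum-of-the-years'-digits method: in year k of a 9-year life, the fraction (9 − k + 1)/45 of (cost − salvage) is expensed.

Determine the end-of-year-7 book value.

$62,834

Depreciable base = $267,710 − $48,200 = $219,510.
Sum of the years' digits = 9+8+7+6+5+4+3+2+1 = 45.
Year 1: $219,510 × 9/45 = $43,902. Book value $223,808.
Year 2: $219,510 × 8/45 = $39,024. Book value $184,784.
Year 3: $219,510 × 7/45 = $34,146. Book value $150,638.
Year 4: $219,510 × 6/45 = $29,268. Book value $121,370.
Year 5: $219,510 × 5/45 = $24,390. Book value $96,980.
Year 6: $219,510 × 4/45 = $19,512. Book value $77,468.
Year 7: $219,510 × 3/45 = $14,634. Book value $62,834.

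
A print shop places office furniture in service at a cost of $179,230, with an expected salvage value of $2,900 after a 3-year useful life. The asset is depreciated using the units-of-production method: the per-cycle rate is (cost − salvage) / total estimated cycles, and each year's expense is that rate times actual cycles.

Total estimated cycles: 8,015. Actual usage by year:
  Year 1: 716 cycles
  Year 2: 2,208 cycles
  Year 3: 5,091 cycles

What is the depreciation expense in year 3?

Depreciable base = $179,230 − $2,900 = $176,330.
Rate = $176,330 / 8,015 cycles = $22 per cycle.
Year 1: 716 × $22 = $15,752. Book value $163,478.
Year 2: 2,208 × $22 = $48,576. Book value $114,902.
Year 3: 5,091 × $22 = $112,002. Book value $2,900.

$112,002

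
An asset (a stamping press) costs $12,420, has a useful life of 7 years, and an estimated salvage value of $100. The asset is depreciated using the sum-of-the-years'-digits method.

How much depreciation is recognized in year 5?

$1,320

Depreciable base = $12,420 − $100 = $12,320.
Sum of the years' digits = 7+6+5+4+3+2+1 = 28.
Year 1: $12,320 × 7/28 = $3,080. Book value $9,340.
Year 2: $12,320 × 6/28 = $2,640. Book value $6,700.
Year 3: $12,320 × 5/28 = $2,200. Book value $4,500.
Year 4: $12,320 × 4/28 = $1,760. Book value $2,740.
Year 5: $12,320 × 3/28 = $1,320. Book value $1,420.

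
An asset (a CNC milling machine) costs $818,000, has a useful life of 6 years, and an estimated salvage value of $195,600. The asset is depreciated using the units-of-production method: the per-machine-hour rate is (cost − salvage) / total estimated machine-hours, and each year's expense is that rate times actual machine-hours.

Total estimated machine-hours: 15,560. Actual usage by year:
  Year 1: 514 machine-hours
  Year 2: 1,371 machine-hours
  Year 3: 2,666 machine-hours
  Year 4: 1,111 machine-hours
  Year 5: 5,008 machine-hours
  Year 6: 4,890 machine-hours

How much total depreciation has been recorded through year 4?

Depreciable base = $818,000 − $195,600 = $622,400.
Rate = $622,400 / 15,560 machine-hours = $40 per machine-hour.
Year 1: 514 × $40 = $20,560. Book value $797,440.
Year 2: 1,371 × $40 = $54,840. Book value $742,600.
Year 3: 2,666 × $40 = $106,640. Book value $635,960.
Year 4: 1,111 × $40 = $44,440. Book value $591,520.
Accumulated through year 4 = $818,000 − $591,520 = $226,480.

$226,480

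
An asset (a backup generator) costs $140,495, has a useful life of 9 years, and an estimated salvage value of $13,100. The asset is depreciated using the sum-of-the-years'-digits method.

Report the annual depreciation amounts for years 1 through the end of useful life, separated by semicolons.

$25,479; $22,648; $19,817; $16,986; $14,155; $11,324; $8,493; $5,662; $2,831

Depreciable base = $140,495 − $13,100 = $127,395.
Sum of the years' digits = 9+8+7+6+5+4+3+2+1 = 45.
Year 1: $127,395 × 9/45 = $25,479. Book value $115,016.
Year 2: $127,395 × 8/45 = $22,648. Book value $92,368.
Year 3: $127,395 × 7/45 = $19,817. Book value $72,551.
Year 4: $127,395 × 6/45 = $16,986. Book value $55,565.
Year 5: $127,395 × 5/45 = $14,155. Book value $41,410.
Year 6: $127,395 × 4/45 = $11,324. Book value $30,086.
Year 7: $127,395 × 3/45 = $8,493. Book value $21,593.
Year 8: $127,395 × 2/45 = $5,662. Book value $15,931.
Year 9: $127,395 × 1/45 = $2,831. Book value $13,100.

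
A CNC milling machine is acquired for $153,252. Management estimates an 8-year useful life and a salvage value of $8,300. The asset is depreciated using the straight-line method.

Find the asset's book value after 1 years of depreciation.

$135,133

Depreciable base = $153,252 − $8,300 = $144,952.
Annual expense = $144,952 / 8 = $18,119.
End of year 1: book value $135,133.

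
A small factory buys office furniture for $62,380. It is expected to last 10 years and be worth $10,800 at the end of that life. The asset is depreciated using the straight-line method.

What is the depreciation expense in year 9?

Depreciable base = $62,380 − $10,800 = $51,580.
Annual expense = $51,580 / 10 = $5,158.

$5,158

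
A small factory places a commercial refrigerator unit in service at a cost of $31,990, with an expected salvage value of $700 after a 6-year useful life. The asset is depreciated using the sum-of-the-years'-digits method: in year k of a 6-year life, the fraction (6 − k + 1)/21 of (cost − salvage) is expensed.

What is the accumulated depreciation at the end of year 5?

$29,800

Depreciable base = $31,990 − $700 = $31,290.
Sum of the years' digits = 6+5+4+3+2+1 = 21.
Year 1: $31,290 × 6/21 = $8,940. Book value $23,050.
Year 2: $31,290 × 5/21 = $7,450. Book value $15,600.
Year 3: $31,290 × 4/21 = $5,960. Book value $9,640.
Year 4: $31,290 × 3/21 = $4,470. Book value $5,170.
Year 5: $31,290 × 2/21 = $2,980. Book value $2,190.
Accumulated through year 5 = $31,990 − $2,190 = $29,800.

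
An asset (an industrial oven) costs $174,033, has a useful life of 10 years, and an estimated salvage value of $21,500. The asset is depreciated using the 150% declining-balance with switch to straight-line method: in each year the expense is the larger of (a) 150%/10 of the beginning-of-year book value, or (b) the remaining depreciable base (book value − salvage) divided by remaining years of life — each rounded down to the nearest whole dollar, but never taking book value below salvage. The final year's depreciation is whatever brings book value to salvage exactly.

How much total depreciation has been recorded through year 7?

$119,429

Depreciable base = $174,033 − $21,500 = $152,533.
Year 1: DB = ⌊$174,033 × 150%/10⌋ = $26,104; SL = ⌊$152,533/10⌋ = $15,253 → take DB $26,104. Book value $147,929.
Year 2: DB = ⌊$147,929 × 150%/10⌋ = $22,189; SL = ⌊$126,429/9⌋ = $14,047 → take DB $22,189. Book value $125,740.
Year 3: DB = ⌊$125,740 × 150%/10⌋ = $18,861; SL = ⌊$104,240/8⌋ = $13,030 → take DB $18,861. Book value $106,879.
Year 4: DB = ⌊$106,879 × 150%/10⌋ = $16,031; SL = ⌊$85,379/7⌋ = $12,197 → take DB $16,031. Book value $90,848.
Year 5: DB = ⌊$90,848 × 150%/10⌋ = $13,627; SL = ⌊$69,348/6⌋ = $11,558 → take DB $13,627. Book value $77,221.
Year 6: DB = ⌊$77,221 × 150%/10⌋ = $11,583; SL = ⌊$55,721/5⌋ = $11,144 → take DB $11,583. Book value $65,638.
Year 7: DB = ⌊$65,638 × 150%/10⌋ = $9,845; SL = ⌊$44,138/4⌋ = $11,034 → take SL $11,034. Book value $54,604.
Accumulated through year 7 = $174,033 − $54,604 = $119,429.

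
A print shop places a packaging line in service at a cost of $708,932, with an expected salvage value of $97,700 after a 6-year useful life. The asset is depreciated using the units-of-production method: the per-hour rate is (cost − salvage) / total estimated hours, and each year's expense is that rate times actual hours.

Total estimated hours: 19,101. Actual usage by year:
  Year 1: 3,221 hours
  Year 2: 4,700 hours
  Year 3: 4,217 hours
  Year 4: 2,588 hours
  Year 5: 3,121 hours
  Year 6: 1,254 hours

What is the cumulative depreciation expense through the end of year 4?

Depreciable base = $708,932 − $97,700 = $611,232.
Rate = $611,232 / 19,101 hours = $32 per hour.
Year 1: 3,221 × $32 = $103,072. Book value $605,860.
Year 2: 4,700 × $32 = $150,400. Book value $455,460.
Year 3: 4,217 × $32 = $134,944. Book value $320,516.
Year 4: 2,588 × $32 = $82,816. Book value $237,700.
Accumulated through year 4 = $708,932 − $237,700 = $471,232.

$471,232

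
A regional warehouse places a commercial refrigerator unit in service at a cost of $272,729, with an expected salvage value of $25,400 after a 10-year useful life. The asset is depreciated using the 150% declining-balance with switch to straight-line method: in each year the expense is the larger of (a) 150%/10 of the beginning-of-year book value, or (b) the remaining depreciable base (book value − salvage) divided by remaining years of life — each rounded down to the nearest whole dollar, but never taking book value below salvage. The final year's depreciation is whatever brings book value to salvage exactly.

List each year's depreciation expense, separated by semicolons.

$40,909; $34,773; $29,557; $25,123; $21,355; $19,122; $19,122; $19,122; $19,123; $19,123

Depreciable base = $272,729 − $25,400 = $247,329.
Year 1: DB = ⌊$272,729 × 150%/10⌋ = $40,909; SL = ⌊$247,329/10⌋ = $24,732 → take DB $40,909. Book value $231,820.
Year 2: DB = ⌊$231,820 × 150%/10⌋ = $34,773; SL = ⌊$206,420/9⌋ = $22,935 → take DB $34,773. Book value $197,047.
Year 3: DB = ⌊$197,047 × 150%/10⌋ = $29,557; SL = ⌊$171,647/8⌋ = $21,455 → take DB $29,557. Book value $167,490.
Year 4: DB = ⌊$167,490 × 150%/10⌋ = $25,123; SL = ⌊$142,090/7⌋ = $20,298 → take DB $25,123. Book value $142,367.
Year 5: DB = ⌊$142,367 × 150%/10⌋ = $21,355; SL = ⌊$116,967/6⌋ = $19,494 → take DB $21,355. Book value $121,012.
Year 6: DB = ⌊$121,012 × 150%/10⌋ = $18,151; SL = ⌊$95,612/5⌋ = $19,122 → take SL $19,122. Book value $101,890.
Year 7: DB = ⌊$101,890 × 150%/10⌋ = $15,283; SL = ⌊$76,490/4⌋ = $19,122 → take SL $19,122. Book value $82,768.
Year 8: DB = ⌊$82,768 × 150%/10⌋ = $12,415; SL = ⌊$57,368/3⌋ = $19,122 → take SL $19,122. Book value $63,646.
Year 9: DB = ⌊$63,646 × 150%/10⌋ = $9,546; SL = ⌊$38,246/2⌋ = $19,123 → take SL $19,123. Book value $44,523.
Year 10 (final): $44,523 − $25,400 = $19,123. Book value $25,400.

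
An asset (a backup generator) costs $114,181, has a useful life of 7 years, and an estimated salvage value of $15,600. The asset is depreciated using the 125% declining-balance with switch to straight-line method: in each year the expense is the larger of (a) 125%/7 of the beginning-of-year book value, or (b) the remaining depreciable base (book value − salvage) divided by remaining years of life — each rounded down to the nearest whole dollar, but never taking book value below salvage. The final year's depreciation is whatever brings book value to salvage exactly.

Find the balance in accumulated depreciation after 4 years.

$62,815

Depreciable base = $114,181 − $15,600 = $98,581.
Year 1: DB = ⌊$114,181 × 125%/7⌋ = $20,389; SL = ⌊$98,581/7⌋ = $14,083 → take DB $20,389. Book value $93,792.
Year 2: DB = ⌊$93,792 × 125%/7⌋ = $16,748; SL = ⌊$78,192/6⌋ = $13,032 → take DB $16,748. Book value $77,044.
Year 3: DB = ⌊$77,044 × 125%/7⌋ = $13,757; SL = ⌊$61,444/5⌋ = $12,288 → take DB $13,757. Book value $63,287.
Year 4: DB = ⌊$63,287 × 125%/7⌋ = $11,301; SL = ⌊$47,687/4⌋ = $11,921 → take SL $11,921. Book value $51,366.
Accumulated through year 4 = $114,181 − $51,366 = $62,815.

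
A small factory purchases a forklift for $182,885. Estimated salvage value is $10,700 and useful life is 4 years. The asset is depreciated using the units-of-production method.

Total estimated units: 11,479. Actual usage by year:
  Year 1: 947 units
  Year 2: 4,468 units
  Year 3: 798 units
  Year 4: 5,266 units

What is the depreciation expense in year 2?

Depreciable base = $182,885 − $10,700 = $172,185.
Rate = $172,185 / 11,479 units = $15 per unit.
Year 1: 947 × $15 = $14,205. Book value $168,680.
Year 2: 4,468 × $15 = $67,020. Book value $101,660.

$67,020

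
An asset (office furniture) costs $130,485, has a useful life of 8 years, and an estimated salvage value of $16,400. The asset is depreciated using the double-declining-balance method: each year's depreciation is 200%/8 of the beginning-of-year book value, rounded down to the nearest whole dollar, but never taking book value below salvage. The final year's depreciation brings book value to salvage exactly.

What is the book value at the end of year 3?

Depreciable base = $130,485 − $16,400 = $114,085.
Year 1: ⌊$130,485 × 200%/8⌋ = $32,621. Book value $97,864.
Year 2: ⌊$97,864 × 200%/8⌋ = $24,466. Book value $73,398.
Year 3: ⌊$73,398 × 200%/8⌋ = $18,349. Book value $55,049.

$55,049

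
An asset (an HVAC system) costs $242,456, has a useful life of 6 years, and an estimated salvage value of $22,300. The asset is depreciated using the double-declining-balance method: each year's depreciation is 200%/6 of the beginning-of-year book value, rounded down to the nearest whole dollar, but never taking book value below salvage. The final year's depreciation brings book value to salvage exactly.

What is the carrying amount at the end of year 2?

Depreciable base = $242,456 − $22,300 = $220,156.
Year 1: ⌊$242,456 × 200%/6⌋ = $80,818. Book value $161,638.
Year 2: ⌊$161,638 × 200%/6⌋ = $53,879. Book value $107,759.

$107,759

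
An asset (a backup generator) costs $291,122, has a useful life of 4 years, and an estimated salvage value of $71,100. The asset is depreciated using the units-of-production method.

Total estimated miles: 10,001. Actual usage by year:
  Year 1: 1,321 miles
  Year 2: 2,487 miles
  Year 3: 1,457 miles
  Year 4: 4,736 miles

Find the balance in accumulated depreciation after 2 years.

$83,776

Depreciable base = $291,122 − $71,100 = $220,022.
Rate = $220,022 / 10,001 miles = $22 per mile.
Year 1: 1,321 × $22 = $29,062. Book value $262,060.
Year 2: 2,487 × $22 = $54,714. Book value $207,346.
Accumulated through year 2 = $291,122 − $207,346 = $83,776.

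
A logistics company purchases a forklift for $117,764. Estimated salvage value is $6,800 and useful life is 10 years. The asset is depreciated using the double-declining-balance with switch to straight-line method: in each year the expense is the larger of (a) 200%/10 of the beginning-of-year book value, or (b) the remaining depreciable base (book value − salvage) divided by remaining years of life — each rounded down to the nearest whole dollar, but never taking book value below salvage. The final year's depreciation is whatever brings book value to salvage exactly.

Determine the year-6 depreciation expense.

$7,718

Depreciable base = $117,764 − $6,800 = $110,964.
Year 1: DB = ⌊$117,764 × 200%/10⌋ = $23,552; SL = ⌊$110,964/10⌋ = $11,096 → take DB $23,552. Book value $94,212.
Year 2: DB = ⌊$94,212 × 200%/10⌋ = $18,842; SL = ⌊$87,412/9⌋ = $9,712 → take DB $18,842. Book value $75,370.
Year 3: DB = ⌊$75,370 × 200%/10⌋ = $15,074; SL = ⌊$68,570/8⌋ = $8,571 → take DB $15,074. Book value $60,296.
Year 4: DB = ⌊$60,296 × 200%/10⌋ = $12,059; SL = ⌊$53,496/7⌋ = $7,642 → take DB $12,059. Book value $48,237.
Year 5: DB = ⌊$48,237 × 200%/10⌋ = $9,647; SL = ⌊$41,437/6⌋ = $6,906 → take DB $9,647. Book value $38,590.
Year 6: DB = ⌊$38,590 × 200%/10⌋ = $7,718; SL = ⌊$31,790/5⌋ = $6,358 → take DB $7,718. Book value $30,872.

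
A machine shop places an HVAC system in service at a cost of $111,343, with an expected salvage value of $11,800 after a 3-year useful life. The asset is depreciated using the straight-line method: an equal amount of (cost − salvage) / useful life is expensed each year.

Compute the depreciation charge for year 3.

$33,181

Depreciable base = $111,343 − $11,800 = $99,543.
Annual expense = $99,543 / 3 = $33,181.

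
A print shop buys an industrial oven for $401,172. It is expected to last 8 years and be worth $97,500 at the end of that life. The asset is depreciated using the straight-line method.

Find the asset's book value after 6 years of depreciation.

Depreciable base = $401,172 − $97,500 = $303,672.
Annual expense = $303,672 / 8 = $37,959.
End of year 1: book value $363,213.
End of year 2: book value $325,254.
End of year 3: book value $287,295.
End of year 4: book value $249,336.
End of year 5: book value $211,377.
End of year 6: book value $173,418.

$173,418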